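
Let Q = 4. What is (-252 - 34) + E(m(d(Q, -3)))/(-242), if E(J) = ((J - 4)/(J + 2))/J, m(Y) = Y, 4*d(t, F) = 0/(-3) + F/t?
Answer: -3011258/10527 ≈ -286.05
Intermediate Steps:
d(t, F) = F/(4*t) (d(t, F) = (0/(-3) + F/t)/4 = (0*(-1/3) + F/t)/4 = (0 + F/t)/4 = (F/t)/4 = F/(4*t))
E(J) = (-4 + J)/(J*(2 + J)) (E(J) = ((-4 + J)/(2 + J))/J = (-4 + J)/(J*(2 + J)))
(-252 - 34) + E(m(d(Q, -3)))/(-242) = (-252 - 34) + ((-4 + (1/4)*(-3)/4)/((((1/4)*(-3)/4))*(2 + (1/4)*(-3)/4)))/(-242) = -286 + ((-4 + (1/4)*(-3)*(1/4))/((((1/4)*(-3)*(1/4)))*(2 + (1/4)*(-3)*(1/4))))*(-1/242) = -286 + ((-4 - 3/16)/((-3/16)*(2 - 3/16)))*(-1/242) = -286 - 16/3*(-67/16)/29/16*(-1/242) = -286 - 16/3*16/29*(-67/16)*(-1/242) = -286 + (1072/87)*(-1/242) = -286 - 536/10527 = -3011258/10527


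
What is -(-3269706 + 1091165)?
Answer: 2178541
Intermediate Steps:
-(-3269706 + 1091165) = -1*(-2178541) = 2178541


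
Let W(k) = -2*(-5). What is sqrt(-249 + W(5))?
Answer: I*sqrt(239) ≈ 15.46*I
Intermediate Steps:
W(k) = 10
sqrt(-249 + W(5)) = sqrt(-249 + 10) = sqrt(-239) = I*sqrt(239)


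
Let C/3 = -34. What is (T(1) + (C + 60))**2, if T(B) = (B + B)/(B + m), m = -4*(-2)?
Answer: 141376/81 ≈ 1745.4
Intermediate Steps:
C = -102 (C = 3*(-34) = -102)
m = 8
T(B) = 2*B/(8 + B) (T(B) = (B + B)/(B + 8) = (2*B)/(8 + B) = 2*B/(8 + B))
(T(1) + (C + 60))**2 = (2*1/(8 + 1) + (-102 + 60))**2 = (2*1/9 - 42)**2 = (2*1*(1/9) - 42)**2 = (2/9 - 42)**2 = (-376/9)**2 = 141376/81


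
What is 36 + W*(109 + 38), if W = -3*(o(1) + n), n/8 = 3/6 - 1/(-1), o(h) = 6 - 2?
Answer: -7020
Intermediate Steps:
o(h) = 4
n = 12 (n = 8*(3/6 - 1/(-1)) = 8*(3*(1/6) - 1*(-1)) = 8*(1/2 + 1) = 8*(3/2) = 12)
W = -48 (W = -3*(4 + 12) = -3*16 = -48)
36 + W*(109 + 38) = 36 - 48*(109 + 38) = 36 - 48*147 = 36 - 7056 = -7020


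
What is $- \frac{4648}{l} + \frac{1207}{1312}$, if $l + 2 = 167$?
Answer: $- \frac{5899021}{216480} \approx -27.25$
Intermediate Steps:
$l = 165$ ($l = -2 + 167 = 165$)
$- \frac{4648}{l} + \frac{1207}{1312} = - \frac{4648}{165} + \frac{1207}{1312} = - \frac{5899021}{216480}$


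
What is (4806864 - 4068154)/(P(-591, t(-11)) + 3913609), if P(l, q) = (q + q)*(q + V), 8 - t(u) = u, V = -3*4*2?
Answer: 738710/3913419 ≈ 0.18876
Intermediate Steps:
V = -24 (V = -12*2 = -24)
t(u) = 8 - u
P(l, q) = 2*q*(-24 + q) (P(l, q) = (q + q)*(q - 24) = (2*q)*(-24 + q) = 2*q*(-24 + q))
(4806864 - 4068154)/(P(-591, t(-11)) + 3913609) = (4806864 - 4068154)/(2*(8 - 1*(-11))*(-24 + (8 - 1*(-11))) + 3913609) = 738710/(2*(8 + 11)*(-24 + (8 + 11)) + 3913609) = 738710/(2*19*(-24 + 19) + 3913609) = 738710/(2*19*(-5) + 3913609) = 738710/(-190 + 3913609) = 738710/3913419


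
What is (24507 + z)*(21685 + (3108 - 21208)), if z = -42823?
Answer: -65662860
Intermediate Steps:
(24507 + z)*(21685 + (3108 - 21208)) = (24507 - 42823)*(21685 + (3108 - 21208)) = -18316*(21685 - 18100) = -18316*3585 = -65662860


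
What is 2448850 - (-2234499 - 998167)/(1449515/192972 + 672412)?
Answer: 317758840003897502/129758137979 ≈ 2.4489e+6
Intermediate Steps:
2448850 - (-2234499 - 998167)/(1449515/192972 + 672412) = 2448850 - (-3232666)/(1449515*(1/192972) + 672412) = 2448850 - (-3232666)/(1449515/192972 + 672412) = 2448850 - (-3232666)/129758137979/192972 = 2448850 - (-3232666)*192972/129758137979 = 2448850 - 1*(-623814023352/129758137979) = 2448850 + 623814023352/129758137979 = 317758840003897502/129758137979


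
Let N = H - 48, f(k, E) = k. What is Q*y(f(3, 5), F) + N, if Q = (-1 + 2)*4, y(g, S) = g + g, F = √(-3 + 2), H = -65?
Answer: -89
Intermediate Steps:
F = I (F = √(-1) = I ≈ 1.0*I)
y(g, S) = 2*g
Q = 4 (Q = 1*4 = 4)
N = -113 (N = -65 - 48 = -113)
Q*y(f(3, 5), F) + N = 4*(2*3) - 113 = 4*6 - 113 = 24 - 113 = -89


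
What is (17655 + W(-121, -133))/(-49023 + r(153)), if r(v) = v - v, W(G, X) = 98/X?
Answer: -335431/931437 ≈ -0.36012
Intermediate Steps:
r(v) = 0
(17655 + W(-121, -133))/(-49023 + r(153)) = (17655 + 98/(-133))/(-49023 + 0) = (17655 + 98*(-1/133))/(-49023) = (17655 - 14/19)*(-1/49023) = (335431/19)*(-1/49023) = -335431/931437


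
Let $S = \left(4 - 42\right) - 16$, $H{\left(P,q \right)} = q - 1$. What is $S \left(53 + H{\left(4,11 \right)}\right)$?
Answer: $-3402$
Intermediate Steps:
$H{\left(P,q \right)} = -1 + q$
$S = -54$ ($S = -38 - 16 = -54$)
$S \left(53 + H{\left(4,11 \right)}\right) = - 54 \left(53 + \left(-1 + 11\right)\right) = - 54 \left(53 + 10\right) = \left(-54\right) 63 = -3402$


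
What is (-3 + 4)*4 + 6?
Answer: 10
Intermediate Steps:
(-3 + 4)*4 + 6 = 1*4 + 6 = 4 + 6 = 10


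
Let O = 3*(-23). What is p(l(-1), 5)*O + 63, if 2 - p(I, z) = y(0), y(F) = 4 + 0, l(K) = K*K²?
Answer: 201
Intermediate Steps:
l(K) = K³
y(F) = 4
O = -69
p(I, z) = -2 (p(I, z) = 2 - 1*4 = 2 - 4 = -2)
p(l(-1), 5)*O + 63 = -2*(-69) + 63 = 138 + 63 = 201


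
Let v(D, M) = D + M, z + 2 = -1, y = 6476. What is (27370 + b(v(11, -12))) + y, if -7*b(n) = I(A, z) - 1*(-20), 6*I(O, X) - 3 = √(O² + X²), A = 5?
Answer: 473803/14 - √34/42 ≈ 33843.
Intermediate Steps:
z = -3 (z = -2 - 1 = -3)
I(O, X) = ½ + √(O² + X²)/6
b(n) = -41/14 - √34/42 (b(n) = -((½ + √(5² + (-3)²)/6) - 1*(-20))/7 = -((½ + √(25 + 9)/6) + 20)/7 = -((½ + √34/6) + 20)/7 = -(41/2 + √34/6)/7 = -41/14 - √34/42)
(27370 + b(v(11, -12))) + y = (27370 + (-41/14 - √34/42)) + 6476 = (383139/14 - √34/42) + 6476 = 473803/14 - √34/42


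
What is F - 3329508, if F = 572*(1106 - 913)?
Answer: -3219112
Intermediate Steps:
F = 110396 (F = 572*193 = 110396)
F - 3329508 = 110396 - 3329508 = -3219112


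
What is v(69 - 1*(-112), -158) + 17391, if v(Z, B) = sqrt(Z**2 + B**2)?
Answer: 17391 + 5*sqrt(2309) ≈ 17631.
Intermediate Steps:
v(Z, B) = sqrt(B**2 + Z**2)
v(69 - 1*(-112), -158) + 17391 = sqrt((-158)**2 + (69 - 1*(-112))**2) + 17391 = sqrt(24964 + (69 + 112)**2) + 17391 = sqrt(24964 + 181**2) + 17391 = sqrt(24964 + 32761) + 17391 = sqrt(57725) + 17391 = 5*sqrt(2309) + 17391 = 17391 + 5*sqrt(2309)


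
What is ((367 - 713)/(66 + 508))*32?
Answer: -5536/287 ≈ -19.289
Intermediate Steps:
((367 - 713)/(66 + 508))*32 = -346/574*32 = -346*1/574*32 = -173/287*32 = -5536/287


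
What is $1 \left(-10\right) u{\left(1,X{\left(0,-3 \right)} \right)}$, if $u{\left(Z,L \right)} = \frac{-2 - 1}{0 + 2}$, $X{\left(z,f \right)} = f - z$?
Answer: $15$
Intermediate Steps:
$u{\left(Z,L \right)} = - \frac{3}{2}$
$1 \left(-10\right) u{\left(1,X{\left(0,-3 \right)} \right)} = 1 \left(-10\right) \left(- \frac{3}{2}\right) = \left(-10\right) \left(- \frac{3}{2}\right) = 15$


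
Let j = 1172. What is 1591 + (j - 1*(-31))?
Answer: 2794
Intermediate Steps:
1591 + (j - 1*(-31)) = 1591 + (1172 - 1*(-31)) = 1591 + (1172 + 31) = 1591 + 1203 = 2794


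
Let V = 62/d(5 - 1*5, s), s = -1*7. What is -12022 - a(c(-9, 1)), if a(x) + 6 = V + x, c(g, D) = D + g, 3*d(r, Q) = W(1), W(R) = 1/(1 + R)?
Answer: -12380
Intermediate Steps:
s = -7
d(r, Q) = ⅙ (d(r, Q) = 1/(3*(1 + 1)) = (⅓)/2 = (⅓)*(½) = ⅙)
V = 372 (V = 62/(⅙) = 62*6 = 372)
a(x) = 366 + x (a(x) = -6 + (372 + x) = 366 + x)
-12022 - a(c(-9, 1)) = -12022 - (366 + (1 - 9)) = -12022 - (366 - 8) = -12022 - 1*358 = -12022 - 358 = -12380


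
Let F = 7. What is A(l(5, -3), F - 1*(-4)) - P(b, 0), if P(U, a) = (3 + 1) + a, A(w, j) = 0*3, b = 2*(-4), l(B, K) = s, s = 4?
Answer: -4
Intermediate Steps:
l(B, K) = 4
b = -8
A(w, j) = 0
P(U, a) = 4 + a
A(l(5, -3), F - 1*(-4)) - P(b, 0) = 0 - (4 + 0) = 0 - 1*4 = 0 - 4 = -4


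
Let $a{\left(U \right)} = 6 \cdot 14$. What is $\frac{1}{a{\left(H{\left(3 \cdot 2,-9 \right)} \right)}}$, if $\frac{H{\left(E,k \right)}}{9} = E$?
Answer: $\frac{1}{84} \approx 0.011905$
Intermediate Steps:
$H{\left(E,k \right)} = 9 E$
$a{\left(U \right)} = 84$
$\frac{1}{a{\left(H{\left(3 \cdot 2,-9 \right)} \right)}} = \frac{1}{84}$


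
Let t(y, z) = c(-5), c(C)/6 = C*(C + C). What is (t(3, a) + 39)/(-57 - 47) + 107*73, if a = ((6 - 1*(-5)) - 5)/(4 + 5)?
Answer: 812005/104 ≈ 7807.7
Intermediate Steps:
c(C) = 12*C**2 (c(C) = 6*(C*(C + C)) = 6*(C*(2*C)) = 6*(2*C**2) = 12*C**2)
a = 2/3 (a = ((6 + 5) - 5)/9 = (11 - 5)*(1/9) = 6*(1/9) = 2/3 ≈ 0.66667)
t(y, z) = 300 (t(y, z) = 12*(-5)**2 = 12*25 = 300)
(t(3, a) + 39)/(-57 - 47) + 107*73 = (300 + 39)/(-57 - 47) + 107*73 = 339/(-104) + 7811 = 339*(-1/104) + 7811 = -339/104 + 7811 = 812005/104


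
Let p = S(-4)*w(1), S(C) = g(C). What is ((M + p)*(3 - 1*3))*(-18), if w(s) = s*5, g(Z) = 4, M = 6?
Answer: 0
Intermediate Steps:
S(C) = 4
w(s) = 5*s
p = 20 (p = 4*(5*1) = 4*5 = 20)
((M + p)*(3 - 1*3))*(-18) = ((6 + 20)*(3 - 1*3))*(-18) = (26*(3 - 3))*(-18) = (26*0)*(-18) = 0*(-18) = 0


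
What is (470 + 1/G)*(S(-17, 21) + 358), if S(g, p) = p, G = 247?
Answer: 43998489/247 ≈ 1.7813e+5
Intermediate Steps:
(470 + 1/G)*(S(-17, 21) + 358) = (470 + 1/247)*(21 + 358) = (470 + 1/247)*379 = (116091/247)*379 = 43998489/247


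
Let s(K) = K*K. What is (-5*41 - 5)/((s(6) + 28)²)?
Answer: -105/2048 ≈ -0.051270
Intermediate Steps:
s(K) = K²
(-5*41 - 5)/((s(6) + 28)²) = (-5*41 - 5)/((6² + 28)²) = (-205 - 5)/((36 + 28)²) = -210/(64²) = -210/4096 = -210*1/4096 = -105/2048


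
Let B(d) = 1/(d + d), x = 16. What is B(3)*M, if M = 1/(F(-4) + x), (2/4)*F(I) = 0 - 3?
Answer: 1/60 ≈ 0.016667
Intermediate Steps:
F(I) = -6 (F(I) = 2*(0 - 3) = 2*(-3) = -6)
B(d) = 1/(2*d)
M = 1/10 (M = 1/(-6 + 16) = 1/10 ≈ 0.10000)
B(3)*M = ((1/2)/3)*(1/10) = ((1/2)*(1/3))*(1/10) = (1/6)*(1/10) = 1/60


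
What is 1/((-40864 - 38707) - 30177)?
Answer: -1/109748 ≈ -9.1118e-6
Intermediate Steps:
1/((-40864 - 38707) - 30177) = 1/(-79571 - 30177) = 1/(-109748) = -1/109748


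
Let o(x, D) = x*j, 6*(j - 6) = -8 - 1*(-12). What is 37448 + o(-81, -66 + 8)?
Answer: 36908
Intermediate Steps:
j = 20/3 (j = 6 + (-8 - 1*(-12))/6 = 6 + (-8 + 12)/6 = 6 + (⅙)*4 = 6 + ⅔ = 20/3 ≈ 6.6667)
o(x, D) = 20*x/3 (o(x, D) = x*(20/3) = 20*x/3)
37448 + o(-81, -66 + 8) = 37448 + (20/3)*(-81) = 37448 - 540 = 36908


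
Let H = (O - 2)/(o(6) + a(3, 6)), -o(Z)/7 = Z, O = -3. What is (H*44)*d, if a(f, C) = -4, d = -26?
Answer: -2860/23 ≈ -124.35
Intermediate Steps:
o(Z) = -7*Z
H = 5/46 (H = (-3 - 2)/(-7*6 - 4) = -5/(-42 - 4) = -5/(-46) = -5*(-1/46) = 5/46 ≈ 0.10870)
(H*44)*d = ((5/46)*44)*(-26) = (110/23)*(-26) = -2860/23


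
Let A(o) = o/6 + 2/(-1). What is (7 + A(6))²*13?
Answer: 468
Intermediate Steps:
A(o) = -2 + o/6 (A(o) = o*(⅙) + 2*(-1) = o/6 - 2 = -2 + o/6)
(7 + A(6))²*13 = (7 + (-2 + (⅙)*6))²*13 = (7 + (-2 + 1))²*13 = (7 - 1)²*13 = 6²*13 = 36*13 = 468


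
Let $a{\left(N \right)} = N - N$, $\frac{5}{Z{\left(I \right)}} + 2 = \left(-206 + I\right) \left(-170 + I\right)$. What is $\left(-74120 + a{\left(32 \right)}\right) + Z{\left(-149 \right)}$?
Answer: $- \frac{8393571155}{113243} \approx -74120.0$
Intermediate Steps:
$Z{\left(I \right)} = \frac{5}{-2 + \left(-206 + I\right) \left(-170 + I\right)}$
$a{\left(N \right)} = 0$
$\left(-74120 + a{\left(32 \right)}\right) + Z{\left(-149 \right)} = \left(-74120 + 0\right) + \frac{5}{35018 + \left(-149\right)^{2} - -56024} = -74120 + \frac{5}{35018 + 22201 + 56024} = -74120 + \frac{5}{113243} = - \frac{8393571155}{113243}$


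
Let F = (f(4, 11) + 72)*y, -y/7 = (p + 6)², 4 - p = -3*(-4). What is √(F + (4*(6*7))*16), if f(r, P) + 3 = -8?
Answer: 14*√5 ≈ 31.305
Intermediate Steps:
p = -8 (p = 4 - (-3)*(-4) = 4 - 1*12 = 4 - 12 = -8)
f(r, P) = -11 (f(r, P) = -3 - 8 = -11)
y = -28 (y = -7*(-8 + 6)² = -7*(-2)² = -7*4 = -28)
F = -1708 (F = (-11 + 72)*(-28) = 61*(-28) = -1708)
√(F + (4*(6*7))*16) = √(-1708 + (4*(6*7))*16) = √(-1708 + (4*42)*16) = √(-1708 + 168*16) = √(-1708 + 2688) = √980 = 14*√5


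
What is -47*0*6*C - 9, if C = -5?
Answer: -9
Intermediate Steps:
-47*0*6*C - 9 = -47*0*6*(-5) - 9 = -0*(-5) - 9 = -47*0 - 9 = 0 - 9 = -9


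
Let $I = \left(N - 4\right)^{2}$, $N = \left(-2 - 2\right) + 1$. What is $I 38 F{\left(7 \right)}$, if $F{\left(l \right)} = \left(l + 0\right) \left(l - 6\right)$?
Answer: $13034$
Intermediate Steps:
$N = -3$ ($N = -4 + 1 = -3$)
$F{\left(l \right)} = l \left(-6 + l\right)$
$I = 49$ ($I = \left(-3 - 4\right)^{2} = \left(-7\right)^{2} = 49$)
$I 38 F{\left(7 \right)} = 49 \cdot 38 \cdot 7 \left(-6 + 7\right) = 1862 \cdot 7 \cdot 1 = 1862 \cdot 7 = 13034$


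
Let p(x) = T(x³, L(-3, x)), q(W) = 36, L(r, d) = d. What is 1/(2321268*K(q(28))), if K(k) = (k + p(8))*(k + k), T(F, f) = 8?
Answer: 1/7353777024 ≈ 1.3598e-10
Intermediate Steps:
p(x) = 8
K(k) = 2*k*(8 + k) (K(k) = (k + 8)*(k + k) = (8 + k)*(2*k) = 2*k*(8 + k))
1/(2321268*K(q(28))) = 1/(2321268*((2*36*(8 + 36)))) = 1/(2321268*((2*36*44))) = (1/2321268)/3168 = (1/2321268)*(1/3168) = 1/7353777024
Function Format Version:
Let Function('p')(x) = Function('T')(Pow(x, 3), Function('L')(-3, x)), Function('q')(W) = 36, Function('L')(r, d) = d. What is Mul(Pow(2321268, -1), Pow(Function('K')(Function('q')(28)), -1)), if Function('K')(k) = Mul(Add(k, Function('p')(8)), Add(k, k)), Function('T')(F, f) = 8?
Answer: Rational(1, 7353777024) ≈ 1.3598e-10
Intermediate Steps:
Function('p')(x) = 8
Function('K')(k) = Mul(2, k, Add(8, k)) (Function('K')(k) = Mul(Add(k, 8), Add(k, k)) = Mul(Add(8, k), Mul(2, k)) = Mul(2, k, Add(8, k)))
Mul(Pow(2321268, -1), Pow(Function('K')(Function('q')(28)), -1)) = Mul(Pow(2321268, -1), Pow(Mul(2, 36, Add(8, 36)), -1)) = Mul(Rational(1, 2321268), Pow(Mul(2, 36, 44), -1)) = Mul(Rational(1, 2321268), Pow(3168, -1)) = Mul(Rational(1, 2321268), Rational(1, 3168)) = Rational(1, 7353777024)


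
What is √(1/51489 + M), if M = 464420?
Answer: √136803534820701/17163 ≈ 681.48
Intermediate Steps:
√(1/51489 + M) = √(1/51489 + 464420) = √(23912521381/51489) = √136803534820701/17163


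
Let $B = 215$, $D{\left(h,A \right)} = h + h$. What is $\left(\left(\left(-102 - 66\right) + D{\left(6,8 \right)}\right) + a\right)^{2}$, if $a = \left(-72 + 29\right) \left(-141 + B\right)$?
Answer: $11142244$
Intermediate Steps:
$D{\left(h,A \right)} = 2 h$
$a = -3182$ ($a = \left(-72 + 29\right) \left(-141 + 215\right) = \left(-43\right) 74 = -3182$)
$\left(\left(\left(-102 - 66\right) + D{\left(6,8 \right)}\right) + a\right)^{2} = \left(\left(\left(-102 - 66\right) + 2 \cdot 6\right) - 3182\right)^{2} = \left(\left(-168 + 12\right) - 3182\right)^{2} = \left(-156 - 3182\right)^{2} = \left(-3338\right)^{2} = 11142244$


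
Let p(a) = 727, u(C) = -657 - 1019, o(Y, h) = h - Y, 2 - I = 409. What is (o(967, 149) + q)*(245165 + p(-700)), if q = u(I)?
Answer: -613254648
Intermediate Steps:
I = -407 (I = 2 - 1*409 = 2 - 409 = -407)
u(C) = -1676
q = -1676
(o(967, 149) + q)*(245165 + p(-700)) = ((149 - 1*967) - 1676)*(245165 + 727) = ((149 - 967) - 1676)*245892 = (-818 - 1676)*245892 = -2494*245892 = -613254648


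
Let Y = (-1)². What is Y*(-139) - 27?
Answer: -166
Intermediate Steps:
Y = 1
Y*(-139) - 27 = 1*(-139) - 27 = -139 - 27 = -166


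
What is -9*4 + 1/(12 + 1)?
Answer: -467/13 ≈ -35.923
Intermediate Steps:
-9*4 + 1/(12 + 1) = -36 + 1/13 = -467/13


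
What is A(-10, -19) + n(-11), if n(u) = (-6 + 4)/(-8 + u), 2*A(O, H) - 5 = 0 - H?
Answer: 230/19 ≈ 12.105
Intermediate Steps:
A(O, H) = 5/2 - H/2 (A(O, H) = 5/2 + (0 - H)/2 = 5/2 + (-H)/2 = 5/2 - H/2)
n(u) = -2/(-8 + u)
A(-10, -19) + n(-11) = (5/2 - ½*(-19)) - 2/(-8 - 11) = (5/2 + 19/2) - 2/(-19) = 12 - 2*(-1/19) = 12 + 2/19 = 230/19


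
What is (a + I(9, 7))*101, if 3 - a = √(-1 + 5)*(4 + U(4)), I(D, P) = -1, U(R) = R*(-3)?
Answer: 1818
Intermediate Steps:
U(R) = -3*R
a = 19 (a = 3 - √(-1 + 5)*(4 - 3*4) = 3 - √4*(4 - 12) = 3 - 2*(-8) = 3 - 1*(-16) = 3 + 16 = 19)
(a + I(9, 7))*101 = (19 - 1)*101 = 18*101 = 1818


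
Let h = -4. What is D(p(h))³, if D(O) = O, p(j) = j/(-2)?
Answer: 8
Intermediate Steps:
p(j) = -j/2 (p(j) = j*(-½) = -j/2)
D(p(h))³ = (-½*(-4))³ = 2³ = 8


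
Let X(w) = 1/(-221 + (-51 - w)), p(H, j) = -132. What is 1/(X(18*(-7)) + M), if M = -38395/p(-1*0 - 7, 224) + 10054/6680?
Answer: 4023030/1176211079 ≈ 0.0034203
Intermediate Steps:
M = 8056429/27555 (M = -38395/(-132) + 10054/6680 = -38395*(-1/132) + 10054*(1/6680) = 38395/132 + 5027/3340 = 8056429/27555 ≈ 292.38)
X(w) = 1/(-272 - w)
1/(X(18*(-7)) + M) = 1/(-1/(272 + 18*(-7)) + 8056429/27555) = 1/(-1/(272 - 126) + 8056429/27555) = 1/(-1/146 + 8056429/27555) = 1/(1176211079/4023030) = 4023030/1176211079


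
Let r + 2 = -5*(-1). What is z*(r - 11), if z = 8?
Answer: -64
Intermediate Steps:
r = 3 (r = -2 - 5*(-1) = -2 + 5 = 3)
z*(r - 11) = 8*(3 - 11) = 8*(-8) = -64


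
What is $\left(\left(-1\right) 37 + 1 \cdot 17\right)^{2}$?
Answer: $400$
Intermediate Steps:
$\left(\left(-1\right) 37 + 1 \cdot 17\right)^{2} = \left(-37 + 17\right)^{2} = \left(-20\right)^{2} = 400$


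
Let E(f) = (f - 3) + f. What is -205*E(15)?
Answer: -5535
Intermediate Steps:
E(f) = -3 + 2*f (E(f) = (-3 + f) + f = -3 + 2*f)
-205*E(15) = -205*(-3 + 2*15) = -205*(-3 + 30) = -205*27 = -5535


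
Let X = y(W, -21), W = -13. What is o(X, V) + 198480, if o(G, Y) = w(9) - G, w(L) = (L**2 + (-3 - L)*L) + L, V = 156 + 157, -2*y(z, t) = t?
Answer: 396903/2 ≈ 1.9845e+5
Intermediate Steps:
y(z, t) = -t/2
X = 21/2 (X = -1/2*(-21) = 21/2 ≈ 10.500)
V = 313
w(L) = L + L**2 + L*(-3 - L) (w(L) = (L**2 + L*(-3 - L)) + L = L + L**2 + L*(-3 - L))
o(G, Y) = -18 - G (o(G, Y) = -2*9 - G = -18 - G)
o(X, V) + 198480 = (-18 - 1*21/2) + 198480 = (-18 - 21/2) + 198480 = -57/2 + 198480 = 396903/2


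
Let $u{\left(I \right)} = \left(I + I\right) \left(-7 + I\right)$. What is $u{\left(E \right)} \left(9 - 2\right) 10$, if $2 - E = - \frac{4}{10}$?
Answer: $- \frac{7728}{5} \approx -1545.6$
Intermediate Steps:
$E = \frac{12}{5}$ ($E = 2 - - \frac{4}{10} = 2 - \left(-4\right) \frac{1}{10} = 2 - - \frac{2}{5} = 2 + \frac{2}{5} = \frac{12}{5} \approx 2.4$)
$u{\left(I \right)} = 2 I \left(-7 + I\right)$
$u{\left(E \right)} \left(9 - 2\right) 10 = 2 \cdot \frac{12}{5} \left(-7 + \frac{12}{5}\right) \left(9 - 2\right) 10 = 2 \cdot \frac{12}{5} \left(- \frac{23}{5}\right) 7 \cdot 10 = \left(- \frac{552}{25}\right) 70 = - \frac{7728}{5}$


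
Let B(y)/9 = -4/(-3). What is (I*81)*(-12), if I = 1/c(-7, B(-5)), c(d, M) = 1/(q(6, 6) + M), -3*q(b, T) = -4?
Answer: -12960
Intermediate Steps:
B(y) = 12 (B(y) = 9*(-4/(-3)) = 9*(-4*(-1/3)) = 9*(4/3) = 12)
q(b, T) = 4/3 (q(b, T) = -1/3*(-4) = 4/3)
c(d, M) = 1/(4/3 + M)
I = 40/3 (I = 1/(3/(4 + 3*12)) = 1/(3/(4 + 36)) = 1/(3/40) = 40/3 ≈ 13.333)
(I*81)*(-12) = ((40/3)*81)*(-12) = 1080*(-12) = -12960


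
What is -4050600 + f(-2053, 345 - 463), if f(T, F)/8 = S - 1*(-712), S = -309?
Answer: -4047376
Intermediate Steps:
f(T, F) = 3224 (f(T, F) = 8*(-309 - 1*(-712)) = 8*(-309 + 712) = 8*403 = 3224)
-4050600 + f(-2053, 345 - 463) = -4050600 + 3224 = -4047376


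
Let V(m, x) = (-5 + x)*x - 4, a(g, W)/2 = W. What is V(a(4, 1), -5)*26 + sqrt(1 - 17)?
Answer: 1196 + 4*I ≈ 1196.0 + 4.0*I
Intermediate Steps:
a(g, W) = 2*W
V(m, x) = -4 + x*(-5 + x) (V(m, x) = x*(-5 + x) - 4 = -4 + x*(-5 + x))
V(a(4, 1), -5)*26 + sqrt(1 - 17) = (-4 + (-5)**2 - 5*(-5))*26 + sqrt(1 - 17) = (-4 + 25 + 25)*26 + sqrt(-16) = 46*26 + 4*I = 1196 + 4*I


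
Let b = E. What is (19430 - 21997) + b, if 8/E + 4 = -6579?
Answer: -16898569/6583 ≈ -2567.0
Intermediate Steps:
E = -8/6583 (E = 8/(-4 - 6579) = 8/(-6583) = 8*(-1/6583) = -8/6583 ≈ -0.0012153)
b = -8/6583 ≈ -0.0012153
(19430 - 21997) + b = (19430 - 21997) - 8/6583 = -2567 - 8/6583 = -16898569/6583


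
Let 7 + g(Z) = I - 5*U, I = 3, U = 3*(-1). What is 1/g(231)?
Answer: 1/11 ≈ 0.090909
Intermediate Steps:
U = -3
g(Z) = 11 (g(Z) = -7 + (3 - 5*(-3)) = -7 + (3 + 15) = -7 + 18 = 11)
1/g(231) = 1/11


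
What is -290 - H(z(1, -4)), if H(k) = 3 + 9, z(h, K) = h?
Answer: -302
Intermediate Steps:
H(k) = 12
-290 - H(z(1, -4)) = -290 - 1*12 = -290 - 12 = -302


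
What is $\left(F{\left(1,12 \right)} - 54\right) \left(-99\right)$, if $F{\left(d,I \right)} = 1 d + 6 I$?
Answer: $-1881$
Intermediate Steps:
$F{\left(d,I \right)} = d + 6 I$
$\left(F{\left(1,12 \right)} - 54\right) \left(-99\right) = \left(\left(1 + 6 \cdot 12\right) - 54\right) \left(-99\right) = \left(\left(1 + 72\right) - 54\right) \left(-99\right) = \left(73 - 54\right) \left(-99\right) = 19 \left(-99\right) = -1881$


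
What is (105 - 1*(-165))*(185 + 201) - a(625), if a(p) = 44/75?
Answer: 7816456/75 ≈ 1.0422e+5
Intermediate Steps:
a(p) = 44/75 (a(p) = 44*(1/75) = 44/75)
(105 - 1*(-165))*(185 + 201) - a(625) = (105 - 1*(-165))*(185 + 201) - 1*44/75 = (105 + 165)*386 - 44/75 = 270*386 - 44/75 = 104220 - 44/75 = 7816456/75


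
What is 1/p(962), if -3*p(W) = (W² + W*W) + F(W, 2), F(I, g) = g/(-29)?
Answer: -87/53675750 ≈ -1.6208e-6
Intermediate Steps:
F(I, g) = -g/29 (F(I, g) = g*(-1/29) = -g/29)
p(W) = 2/87 - 2*W²/3 (p(W) = -((W² + W*W) - 1/29*2)/3 = -((W² + W²) - 2/29)/3 = -(2*W² - 2/29)/3 = -(-2/29 + 2*W²)/3 = 2/87 - 2*W²/3)
1/p(962) = 1/(2/87 - ⅔*962²) = 1/(2/87 - ⅔*925444) = 1/(2/87 - 1850888/3) = 1/(-53675750/87) = -87/53675750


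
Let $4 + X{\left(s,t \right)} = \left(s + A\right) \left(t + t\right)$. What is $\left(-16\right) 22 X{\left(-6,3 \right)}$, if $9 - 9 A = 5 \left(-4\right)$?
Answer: $\frac{21824}{3} \approx 7274.7$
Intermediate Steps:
$A = \frac{29}{9}$ ($A = 1 - \frac{5 \left(-4\right)}{9} = 1 - - \frac{20}{9} = 1 + \frac{20}{9} = \frac{29}{9} \approx 3.2222$)
$X{\left(s,t \right)} = -4 + 2 t \left(\frac{29}{9} + s\right)$ ($X{\left(s,t \right)} = -4 + \left(s + \frac{29}{9}\right) \left(t + t\right) = -4 + \left(\frac{29}{9} + s\right) 2 t = -4 + 2 t \left(\frac{29}{9} + s\right)$)
$\left(-16\right) 22 X{\left(-6,3 \right)} = \left(-16\right) 22 \left(-4 + \frac{58}{9} \cdot 3 + 2 \left(-6\right) 3\right) = - 352 \left(-4 + \frac{58}{3} - 36\right) = \left(-352\right) \left(- \frac{62}{3}\right) = \frac{21824}{3}$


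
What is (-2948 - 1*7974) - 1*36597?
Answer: -47519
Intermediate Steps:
(-2948 - 1*7974) - 1*36597 = (-2948 - 7974) - 36597 = -10922 - 36597 = -47519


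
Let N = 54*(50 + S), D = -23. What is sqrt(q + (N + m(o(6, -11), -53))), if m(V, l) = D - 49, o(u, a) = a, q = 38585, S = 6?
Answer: sqrt(41537) ≈ 203.81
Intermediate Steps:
N = 3024 (N = 54*(50 + 6) = 54*56 = 3024)
m(V, l) = -72 (m(V, l) = -23 - 49 = -72)
sqrt(q + (N + m(o(6, -11), -53))) = sqrt(38585 + (3024 - 72)) = sqrt(38585 + 2952) = sqrt(41537)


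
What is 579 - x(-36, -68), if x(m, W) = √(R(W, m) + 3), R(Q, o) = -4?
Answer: 579 - I ≈ 579.0 - 1.0*I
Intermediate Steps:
x(m, W) = I (x(m, W) = √(-4 + 3) = √(-1) = I)
579 - x(-36, -68) = 579 - I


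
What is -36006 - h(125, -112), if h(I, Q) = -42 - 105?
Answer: -35859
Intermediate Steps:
h(I, Q) = -147
-36006 - h(125, -112) = -36006 - 1*(-147) = -36006 + 147 = -35859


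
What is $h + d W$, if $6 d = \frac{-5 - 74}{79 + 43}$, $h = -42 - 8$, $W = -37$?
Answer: $- \frac{33677}{732} \approx -46.007$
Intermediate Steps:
$h = -50$
$d = - \frac{79}{732}$ ($d = \frac{\left(-5 - 74\right) \frac{1}{79 + 43}}{6} = \frac{\left(-79\right) \frac{1}{122}}{6} = \frac{1}{6} \left(- \frac{79}{122}\right) = - \frac{79}{732} \approx -0.10792$)
$h + d W = -50 - - \frac{2923}{732} = -50 + \frac{2923}{732} = - \frac{33677}{732}$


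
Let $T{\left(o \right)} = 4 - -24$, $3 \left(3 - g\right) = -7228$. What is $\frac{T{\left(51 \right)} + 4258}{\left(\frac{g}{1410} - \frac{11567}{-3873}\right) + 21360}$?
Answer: $\frac{23405545980}{116671117237} \approx 0.20061$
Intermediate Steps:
$g = \frac{7237}{3}$ ($g = 3 - - \frac{7228}{3} = 3 + \frac{7228}{3} = \frac{7237}{3} \approx 2412.3$)
$T{\left(o \right)} = 28$ ($T{\left(o \right)} = 4 + 24 = 28$)
$\frac{T{\left(51 \right)} + 4258}{\left(\frac{g}{1410} - \frac{11567}{-3873}\right) + 21360} = \frac{28 + 4258}{\left(\frac{7237}{3 \cdot 1410} - \frac{11567}{-3873}\right) + 21360} = \frac{4286}{\left(\frac{7237}{3} \cdot \frac{1}{1410} - - \frac{11567}{3873}\right) + 21360} = \frac{4286}{\left(\frac{7237}{4230} + \frac{11567}{3873}\right) + 21360} = \frac{4286}{\frac{25652437}{5460930} + 21360} = \frac{4286}{\frac{116671117237}{5460930}} = 4286 \cdot \frac{5460930}{116671117237} = \frac{23405545980}{116671117237}$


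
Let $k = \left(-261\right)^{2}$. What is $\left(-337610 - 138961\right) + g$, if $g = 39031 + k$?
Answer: $-369419$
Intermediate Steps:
$k = 68121$
$g = 107152$ ($g = 39031 + 68121 = 107152$)
$\left(-337610 - 138961\right) + g = \left(-337610 - 138961\right) + 107152 = -476571 + 107152 = -369419$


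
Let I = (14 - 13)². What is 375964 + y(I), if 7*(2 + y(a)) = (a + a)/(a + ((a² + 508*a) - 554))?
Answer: 57898147/154 ≈ 3.7596e+5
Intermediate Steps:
I = 1 (I = 1² = 1)
y(a) = -2 + 2*a/(7*(-554 + a² + 509*a)) (y(a) = -2 + ((a + a)/(a + ((a² + 508*a) - 554)))/7 = -2 + ((2*a)/(a + (-554 + a² + 508*a)))/7 = -2 + ((2*a)/(-554 + a² + 509*a))/7 = -2 + (2*a/(-554 + a² + 509*a))/7 = -2 + 2*a/(7*(-554 + a² + 509*a)))
375964 + y(I) = 375964 + 2*(3878 - 3562*1 - 7*1²)/(7*(-554 + 1² + 509*1)) = 375964 + 2*(3878 - 3562 - 7*1)/(7*(-554 + 1 + 509)) = 375964 + (2/7)*(3878 - 3562 - 7)/(-44) = 375964 + (2/7)*(-1/44)*309 = 375964 - 309/154 = 57898147/154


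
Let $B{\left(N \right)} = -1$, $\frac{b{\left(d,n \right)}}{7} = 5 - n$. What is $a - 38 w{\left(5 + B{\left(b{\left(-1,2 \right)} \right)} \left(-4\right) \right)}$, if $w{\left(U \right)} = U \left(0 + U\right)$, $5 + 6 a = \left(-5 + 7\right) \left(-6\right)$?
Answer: $- \frac{18485}{6} \approx -3080.8$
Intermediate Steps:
$b{\left(d,n \right)} = 35 - 7 n$ ($b{\left(d,n \right)} = 7 \left(5 - n\right) = 35 - 7 n$)
$a = - \frac{17}{6}$ ($a = - \frac{5}{6} + \frac{\left(-5 + 7\right) \left(-6\right)}{6} = - \frac{5}{6} + \frac{2 \left(-6\right)}{6} = - \frac{5}{6} + \frac{1}{6} \left(-12\right) = - \frac{5}{6} - 2 = - \frac{17}{6} \approx -2.8333$)
$w{\left(U \right)} = U^{2}$ ($w{\left(U \right)} = U U = U^{2}$)
$a - 38 w{\left(5 + B{\left(b{\left(-1,2 \right)} \right)} \left(-4\right) \right)} = - \frac{17}{6} - 38 \left(5 - -4\right)^{2} = - \frac{17}{6} - 38 \left(5 + 4\right)^{2} = - \frac{17}{6} - 38 \cdot 9^{2} = - \frac{17}{6} - 3078 = - \frac{18485}{6}$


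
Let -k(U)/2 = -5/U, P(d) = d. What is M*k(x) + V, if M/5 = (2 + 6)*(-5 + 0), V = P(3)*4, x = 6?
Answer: -964/3 ≈ -321.33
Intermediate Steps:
k(U) = 10/U (k(U) = -(-10)/U = 10/U)
V = 12 (V = 3*4 = 12)
M = -200 (M = 5*((2 + 6)*(-5 + 0)) = 5*(8*(-5)) = 5*(-40) = -200)
M*k(x) + V = -2000/6 + 12 = -200*5/3 + 12 = -1000/3 + 12 = -964/3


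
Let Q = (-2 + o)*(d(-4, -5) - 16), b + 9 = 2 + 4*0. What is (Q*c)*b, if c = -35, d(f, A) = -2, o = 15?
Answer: -57330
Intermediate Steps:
b = -7 (b = -9 + (2 + 4*0) = -9 + (2 + 0) = -9 + 2 = -7)
Q = -234 (Q = (-2 + 15)*(-2 - 16) = 13*(-18) = -234)
(Q*c)*b = -234*(-35)*(-7) = 8190*(-7) = -57330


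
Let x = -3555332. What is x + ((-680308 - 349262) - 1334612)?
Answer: -5919514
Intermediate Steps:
x + ((-680308 - 349262) - 1334612) = -3555332 + ((-680308 - 349262) - 1334612) = -3555332 + (-1029570 - 1334612) = -3555332 - 2364182 = -5919514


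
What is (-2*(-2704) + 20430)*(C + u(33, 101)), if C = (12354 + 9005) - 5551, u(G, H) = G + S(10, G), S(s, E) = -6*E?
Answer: 404183834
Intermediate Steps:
u(G, H) = -5*G (u(G, H) = G - 6*G = -5*G)
C = 15808 (C = 21359 - 5551 = 15808)
(-2*(-2704) + 20430)*(C + u(33, 101)) = (-2*(-2704) + 20430)*(15808 - 5*33) = (5408 + 20430)*(15808 - 165) = 25838*15643 = 404183834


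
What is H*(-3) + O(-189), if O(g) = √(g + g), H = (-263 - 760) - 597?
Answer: 4860 + 3*I*√42 ≈ 4860.0 + 19.442*I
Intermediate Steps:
H = -1620 (H = -1023 - 597 = -1620)
O(g) = √2*√g (O(g) = √(2*g) = √2*√g)
H*(-3) + O(-189) = -1620*(-3) + √2*√(-189) = 4860 + √2*(3*I*√21) = 4860 + 3*I*√42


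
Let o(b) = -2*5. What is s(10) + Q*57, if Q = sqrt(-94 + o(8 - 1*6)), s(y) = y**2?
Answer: 100 + 114*I*sqrt(26) ≈ 100.0 + 581.29*I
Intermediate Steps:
o(b) = -10
Q = 2*I*sqrt(26) (Q = sqrt(-94 - 10) = sqrt(-104) = 2*I*sqrt(26) ≈ 10.198*I)
s(10) + Q*57 = 10**2 + (2*I*sqrt(26))*57 = 100 + 114*I*sqrt(26)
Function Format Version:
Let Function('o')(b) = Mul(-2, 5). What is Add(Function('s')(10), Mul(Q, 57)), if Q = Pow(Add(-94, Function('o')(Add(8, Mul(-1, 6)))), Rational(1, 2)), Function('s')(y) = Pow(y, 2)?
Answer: Add(100, Mul(114, I, Pow(26, Rational(1, 2)))) ≈ Add(100.00, Mul(581.29, I))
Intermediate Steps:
Function('o')(b) = -10
Q = Mul(2, I, Pow(26, Rational(1, 2))) (Q = Pow(Add(-94, -10), Rational(1, 2)) = Pow(-104, Rational(1, 2)) = Mul(2, I, Pow(26, Rational(1, 2))) ≈ Mul(10.198, I))
Add(Function('s')(10), Mul(Q, 57)) = Add(Pow(10, 2), Mul(Mul(2, I, Pow(26, Rational(1, 2))), 57)) = Add(100, Mul(114, I, Pow(26, Rational(1, 2))))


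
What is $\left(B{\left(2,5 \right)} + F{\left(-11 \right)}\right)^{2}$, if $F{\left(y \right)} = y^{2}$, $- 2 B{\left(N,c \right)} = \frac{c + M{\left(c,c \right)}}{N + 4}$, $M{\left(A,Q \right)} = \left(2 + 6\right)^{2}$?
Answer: $\frac{212521}{16} \approx 13283.0$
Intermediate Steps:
$M{\left(A,Q \right)} = 64$ ($M{\left(A,Q \right)} = 8^{2} = 64$)
$B{\left(N,c \right)} = - \frac{64 + c}{2 \left(4 + N\right)}$ ($B{\left(N,c \right)} = - \frac{\left(c + 64\right) \frac{1}{N + 4}}{2} = - \frac{\left(64 + c\right) \frac{1}{4 + N}}{2} = - \frac{\frac{1}{4 + N} \left(64 + c\right)}{2} = - \frac{64 + c}{2 \left(4 + N\right)}$)
$\left(B{\left(2,5 \right)} + F{\left(-11 \right)}\right)^{2} = \left(\frac{-64 - 5}{2 \left(4 + 2\right)} + \left(-11\right)^{2}\right)^{2} = \left(\frac{-64 - 5}{2 \cdot 6} + 121\right)^{2} = \left(\frac{1}{2} \cdot \frac{1}{6} \left(-69\right) + 121\right)^{2} = \left(- \frac{23}{4} + 121\right)^{2} = \left(\frac{461}{4}\right)^{2} = \frac{212521}{16}$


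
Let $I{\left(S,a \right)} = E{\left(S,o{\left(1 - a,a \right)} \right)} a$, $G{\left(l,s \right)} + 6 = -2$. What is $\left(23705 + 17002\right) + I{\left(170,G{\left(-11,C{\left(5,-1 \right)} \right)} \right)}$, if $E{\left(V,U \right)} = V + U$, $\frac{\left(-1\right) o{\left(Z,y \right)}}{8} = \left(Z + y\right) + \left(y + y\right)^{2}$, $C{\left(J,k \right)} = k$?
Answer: $55795$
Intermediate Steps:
$G{\left(l,s \right)} = -8$ ($G{\left(l,s \right)} = -6 - 2 = -8$)
$o{\left(Z,y \right)} = - 32 y^{2} - 8 Z - 8 y$ ($o{\left(Z,y \right)} = - 8 \left(\left(Z + y\right) + \left(y + y\right)^{2}\right) = - 8 \left(\left(Z + y\right) + \left(2 y\right)^{2}\right) = - 8 \left(\left(Z + y\right) + 4 y^{2}\right) = - 8 \left(Z + y + 4 y^{2}\right) = - 32 y^{2} - 8 Z - 8 y$)
$E{\left(V,U \right)} = U + V$
$I{\left(S,a \right)} = a \left(-8 + S - 32 a^{2}\right)$ ($I{\left(S,a \right)} = \left(\left(- 32 a^{2} - 8 \left(1 - a\right) - 8 a\right) + S\right) a = \left(\left(- 32 a^{2} + \left(-8 + 8 a\right) - 8 a\right) + S\right) a = \left(\left(-8 - 32 a^{2}\right) + S\right) a = \left(-8 + S - 32 a^{2}\right) a = a \left(-8 + S - 32 a^{2}\right)$)
$\left(23705 + 17002\right) + I{\left(170,G{\left(-11,C{\left(5,-1 \right)} \right)} \right)} = \left(23705 + 17002\right) - 8 \left(-8 + 170 - 32 \left(-8\right)^{2}\right) = 40707 - 8 \left(-8 + 170 - 2048\right) = 40707 - -15088 = 40707 + 15088 = 55795$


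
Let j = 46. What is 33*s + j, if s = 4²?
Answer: 574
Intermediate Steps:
s = 16
33*s + j = 33*16 + 46 = 528 + 46 = 574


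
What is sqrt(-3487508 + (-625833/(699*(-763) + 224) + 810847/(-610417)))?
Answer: 3*I*sqrt(41035951559836866717417285442)/325421238121 ≈ 1867.5*I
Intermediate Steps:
sqrt(-3487508 + (-625833/(699*(-763) + 224) + 810847/(-610417))) = sqrt(-3487508 + (-625833/(-533337 + 224) + 810847*(-1/610417))) = sqrt(-3487508 + (-625833/(-533113) - 810847/610417)) = sqrt(-3487508 + (-625833*(-1/533113) - 810847/610417)) = sqrt(-3487508 + (625833/533113 - 810847/610417)) = sqrt(-3487508 - 50253974350/325421238121) = sqrt(-1134909221570866818/325421238121) = 3*I*sqrt(41035951559836866717417285442)/325421238121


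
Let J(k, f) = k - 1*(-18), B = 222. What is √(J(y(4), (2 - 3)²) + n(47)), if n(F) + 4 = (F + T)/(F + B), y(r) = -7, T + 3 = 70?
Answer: √537193/269 ≈ 2.7247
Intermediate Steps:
T = 67 (T = -3 + 70 = 67)
n(F) = -4 + (67 + F)/(222 + F) (n(F) = -4 + (F + 67)/(F + 222) = -4 + (67 + F)/(222 + F))
J(k, f) = 18 + k (J(k, f) = k + 18 = 18 + k)
√(J(y(4), (2 - 3)²) + n(47)) = √((18 - 7) + (-821 - 3*47)/(222 + 47)) = √(11 + (-821 - 141)/269) = √(11 + (1/269)*(-962)) = √(11 - 962/269) = √(1997/269) = √537193/269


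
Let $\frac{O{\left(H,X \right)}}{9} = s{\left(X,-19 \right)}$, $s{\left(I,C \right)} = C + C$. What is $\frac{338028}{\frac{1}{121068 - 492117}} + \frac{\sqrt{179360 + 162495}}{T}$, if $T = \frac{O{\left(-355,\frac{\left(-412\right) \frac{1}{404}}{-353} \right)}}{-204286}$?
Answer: $-125424951372 + \frac{102143 \sqrt{341855}}{171} \approx -1.2542 \cdot 10^{11}$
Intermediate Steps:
$s{\left(I,C \right)} = 2 C$
$O{\left(H,X \right)} = -342$ ($O{\left(H,X \right)} = 9 \cdot 2 \left(-19\right) = 9 \left(-38\right) = -342$)
$T = \frac{171}{102143}$ ($T = - \frac{342}{-204286} = \left(-342\right) \left(- \frac{1}{204286}\right) = \frac{171}{102143} \approx 0.0016741$)
$\frac{338028}{\frac{1}{121068 - 492117}} + \frac{\sqrt{179360 + 162495}}{T} = \frac{338028}{\frac{1}{121068 - 492117}} + \frac{\sqrt{179360 + 162495}}{\frac{171}{102143}} = \frac{338028}{\frac{1}{-371049}} + \sqrt{341855} \cdot \frac{102143}{171} = \frac{338028}{- \frac{1}{371049}} + \frac{102143 \sqrt{341855}}{171} = 338028 \left(-371049\right) + \frac{102143 \sqrt{341855}}{171} = -125424951372 + \frac{102143 \sqrt{341855}}{171}$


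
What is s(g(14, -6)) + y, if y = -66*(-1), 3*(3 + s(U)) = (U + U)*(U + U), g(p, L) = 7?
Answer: 385/3 ≈ 128.33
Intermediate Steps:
s(U) = -3 + 4*U²/3 (s(U) = -3 + ((U + U)*(U + U))/3 = -3 + ((2*U)*(2*U))/3 = -3 + (4*U²)/3 = -3 + 4*U²/3)
y = 66
s(g(14, -6)) + y = (-3 + (4/3)*7²) + 66 = (-3 + (4/3)*49) + 66 = (-3 + 196/3) + 66 = 187/3 + 66 = 385/3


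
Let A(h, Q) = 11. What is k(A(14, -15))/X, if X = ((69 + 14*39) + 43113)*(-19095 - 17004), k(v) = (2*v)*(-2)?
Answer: 11/394634268 ≈ 2.7874e-8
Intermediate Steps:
k(v) = -4*v
X = -1578537072 (X = ((69 + 546) + 43113)*(-36099) = (615 + 43113)*(-36099) = 43728*(-36099) = -1578537072)
k(A(14, -15))/X = -4*11/(-1578537072) = -44*(-1/1578537072) = 11/394634268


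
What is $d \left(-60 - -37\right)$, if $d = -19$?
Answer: $437$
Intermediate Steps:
$d \left(-60 - -37\right) = - 19 \left(-60 - -37\right) = - 19 \left(-60 + 37\right) = \left(-19\right) \left(-23\right) = 437$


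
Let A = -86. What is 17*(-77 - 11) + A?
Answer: -1582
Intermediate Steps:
17*(-77 - 11) + A = 17*(-77 - 11) - 86 = 17*(-88) - 86 = -1496 - 86 = -1582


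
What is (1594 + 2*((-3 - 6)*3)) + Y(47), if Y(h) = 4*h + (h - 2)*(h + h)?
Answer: 5958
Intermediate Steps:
Y(h) = 4*h + 2*h*(-2 + h) (Y(h) = 4*h + (-2 + h)*(2*h) = 4*h + 2*h*(-2 + h))
(1594 + 2*((-3 - 6)*3)) + Y(47) = (1594 + 2*((-3 - 6)*3)) + 2*47² = (1594 + 2*(-9*3)) + 2*2209 = (1594 + 2*(-27)) + 4418 = (1594 - 54) + 4418 = 1540 + 4418 = 5958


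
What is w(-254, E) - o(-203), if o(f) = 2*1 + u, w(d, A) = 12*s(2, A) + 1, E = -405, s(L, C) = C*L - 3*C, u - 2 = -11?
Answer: 4868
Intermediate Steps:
u = -9 (u = 2 - 11 = -9)
s(L, C) = -3*C + C*L
w(d, A) = 1 - 12*A (w(d, A) = 12*(A*(-3 + 2)) + 1 = 12*(A*(-1)) + 1 = 12*(-A) + 1 = -12*A + 1 = 1 - 12*A)
o(f) = -7 (o(f) = 2*1 - 9 = 2 - 9 = -7)
w(-254, E) - o(-203) = (1 - 12*(-405)) - 1*(-7) = (1 + 4860) + 7 = 4861 + 7 = 4868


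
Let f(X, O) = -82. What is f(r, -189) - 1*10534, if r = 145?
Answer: -10616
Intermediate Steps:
f(r, -189) - 1*10534 = -82 - 1*10534 = -82 - 10534 = -10616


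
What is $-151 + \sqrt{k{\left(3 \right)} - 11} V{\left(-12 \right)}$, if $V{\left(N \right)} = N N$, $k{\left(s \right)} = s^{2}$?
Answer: $-151 + 144 i \sqrt{2} \approx -151.0 + 203.65 i$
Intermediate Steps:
$V{\left(N \right)} = N^{2}$
$-151 + \sqrt{k{\left(3 \right)} - 11} V{\left(-12 \right)} = -151 + \sqrt{3^{2} - 11} \left(-12\right)^{2} = -151 + \sqrt{9 - 11} \cdot 144 = -151 + \sqrt{-2} \cdot 144 = -151 + i \sqrt{2} \cdot 144 = -151 + 144 i \sqrt{2}$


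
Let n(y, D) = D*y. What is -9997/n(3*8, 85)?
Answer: -9997/2040 ≈ -4.9005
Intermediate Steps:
-9997/n(3*8, 85) = -9997/(85*(3*8)) = -9997/(85*24) = -9997/2040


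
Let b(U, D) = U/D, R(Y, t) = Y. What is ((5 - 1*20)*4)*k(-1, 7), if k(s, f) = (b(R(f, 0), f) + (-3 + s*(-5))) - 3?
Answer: 0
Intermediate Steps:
k(s, f) = -5 - 5*s (k(s, f) = (f/f + (-3 + s*(-5))) - 3 = (1 + (-3 - 5*s)) - 3 = (-2 - 5*s) - 3 = -5 - 5*s)
((5 - 1*20)*4)*k(-1, 7) = ((5 - 1*20)*4)*(-5 - 5*(-1)) = ((5 - 20)*4)*(-5 + 5) = -15*4*0 = -60*0 = 0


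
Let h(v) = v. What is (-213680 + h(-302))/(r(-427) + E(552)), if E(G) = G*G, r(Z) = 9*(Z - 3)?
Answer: -106991/150417 ≈ -0.71130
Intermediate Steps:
r(Z) = -27 + 9*Z (r(Z) = 9*(-3 + Z) = -27 + 9*Z)
E(G) = G²
(-213680 + h(-302))/(r(-427) + E(552)) = (-213680 - 302)/((-27 + 9*(-427)) + 552²) = -213982/((-27 - 3843) + 304704) = -213982/(-3870 + 304704) = -213982/300834 = -213982*1/300834 = -106991/150417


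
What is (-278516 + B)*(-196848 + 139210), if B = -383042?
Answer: 38130880004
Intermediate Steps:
(-278516 + B)*(-196848 + 139210) = (-278516 - 383042)*(-196848 + 139210) = -661558*(-57638) = 38130880004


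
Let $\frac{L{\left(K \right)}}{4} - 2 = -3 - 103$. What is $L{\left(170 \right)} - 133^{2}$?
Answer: $-18105$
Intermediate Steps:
$L{\left(K \right)} = -416$ ($L{\left(K \right)} = 8 + 4 \left(-3 - 103\right) = 8 + 4 \left(-106\right) = 8 - 424 = -416$)
$L{\left(170 \right)} - 133^{2} = -416 - 133^{2} = -416 - 17689 = -18105$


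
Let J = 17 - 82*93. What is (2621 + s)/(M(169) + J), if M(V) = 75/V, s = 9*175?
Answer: -354562/642923 ≈ -0.55148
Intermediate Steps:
s = 1575
J = -7609 (J = 17 - 7626 = -7609)
(2621 + s)/(M(169) + J) = (2621 + 1575)/(75/169 - 7609) = 4196/(75*(1/169) - 7609) = 4196/(75/169 - 7609) = 4196/(-1285846/169) = 4196*(-169/1285846) = -354562/642923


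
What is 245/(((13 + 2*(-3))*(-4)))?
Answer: -35/4 ≈ -8.7500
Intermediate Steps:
245/(((13 + 2*(-3))*(-4))) = 245/(((13 - 6)*(-4))) = 245/((7*(-4))) = 245/(-28) = 245*(-1/28) = -35/4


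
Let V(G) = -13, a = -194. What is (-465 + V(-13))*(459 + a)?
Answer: -126670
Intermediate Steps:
(-465 + V(-13))*(459 + a) = (-465 - 13)*(459 - 194) = -478*265 = -126670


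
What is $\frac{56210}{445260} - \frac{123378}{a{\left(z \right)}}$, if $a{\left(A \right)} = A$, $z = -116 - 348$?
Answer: $\frac{1374034243}{5165016} \approx 266.03$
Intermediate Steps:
$z = -464$ ($z = -116 - 348 = -464$)
$\frac{56210}{445260} - \frac{123378}{a{\left(z \right)}} = \frac{56210}{445260} - \frac{123378}{-464} = 56210 \cdot \frac{1}{445260} - - \frac{61689}{232} = \frac{5621}{44526} + \frac{61689}{232} = \frac{1374034243}{5165016}$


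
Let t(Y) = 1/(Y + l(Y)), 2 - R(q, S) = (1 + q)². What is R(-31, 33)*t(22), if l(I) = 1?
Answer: -898/23 ≈ -39.043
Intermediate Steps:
R(q, S) = 2 - (1 + q)²
t(Y) = 1/(1 + Y) (t(Y) = 1/(Y + 1) = 1/(1 + Y))
R(-31, 33)*t(22) = (2 - (1 - 31)²)/(1 + 22) = (2 - 1*(-30)²)/23 = (2 - 1*900)*(1/23) = (2 - 900)*(1/23) = -898*1/23 = -898/23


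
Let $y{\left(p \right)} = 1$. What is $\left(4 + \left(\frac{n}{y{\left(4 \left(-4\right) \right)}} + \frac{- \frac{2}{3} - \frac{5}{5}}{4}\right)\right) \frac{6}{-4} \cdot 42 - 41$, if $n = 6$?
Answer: $- \frac{2579}{4} \approx -644.75$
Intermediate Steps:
$\left(4 + \left(\frac{n}{y{\left(4 \left(-4\right) \right)}} + \frac{- \frac{2}{3} - \frac{5}{5}}{4}\right)\right) \frac{6}{-4} \cdot 42 - 41 = \left(4 + \left(\frac{6}{1} + \frac{- \frac{2}{3} - \frac{5}{5}}{4}\right)\right) \frac{6}{-4} \cdot 42 - 41 = \left(4 + \left(6 \cdot 1 + \left(\left(-2\right) \frac{1}{3} - 1\right) \frac{1}{4}\right)\right) 6 \left(- \frac{1}{4}\right) 42 - 41 = \left(4 + \left(6 + \left(- \frac{2}{3} - 1\right) \frac{1}{4}\right)\right) \left(- \frac{3}{2}\right) 42 - 41 = \left(4 + \left(6 - \frac{5}{12}\right)\right) \left(- \frac{3}{2}\right) 42 - 41 = \left(4 + \frac{67}{12}\right) \left(- \frac{3}{2}\right) 42 - 41 = \frac{115}{12} \left(- \frac{3}{2}\right) 42 - 41 = \left(- \frac{115}{8}\right) 42 - 41 = - \frac{2415}{4} - 41 = - \frac{2579}{4}$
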